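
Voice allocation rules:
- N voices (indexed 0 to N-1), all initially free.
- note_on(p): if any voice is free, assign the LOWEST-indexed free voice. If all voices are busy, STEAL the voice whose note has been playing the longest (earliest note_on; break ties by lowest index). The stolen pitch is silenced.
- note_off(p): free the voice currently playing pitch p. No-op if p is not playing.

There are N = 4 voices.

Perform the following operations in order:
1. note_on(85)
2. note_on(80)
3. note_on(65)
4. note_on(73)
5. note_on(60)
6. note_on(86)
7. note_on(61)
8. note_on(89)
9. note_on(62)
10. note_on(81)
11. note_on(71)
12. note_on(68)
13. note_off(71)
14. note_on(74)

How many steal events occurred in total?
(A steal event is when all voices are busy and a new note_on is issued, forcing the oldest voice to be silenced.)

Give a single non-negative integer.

Answer: 8

Derivation:
Op 1: note_on(85): voice 0 is free -> assigned | voices=[85 - - -]
Op 2: note_on(80): voice 1 is free -> assigned | voices=[85 80 - -]
Op 3: note_on(65): voice 2 is free -> assigned | voices=[85 80 65 -]
Op 4: note_on(73): voice 3 is free -> assigned | voices=[85 80 65 73]
Op 5: note_on(60): all voices busy, STEAL voice 0 (pitch 85, oldest) -> assign | voices=[60 80 65 73]
Op 6: note_on(86): all voices busy, STEAL voice 1 (pitch 80, oldest) -> assign | voices=[60 86 65 73]
Op 7: note_on(61): all voices busy, STEAL voice 2 (pitch 65, oldest) -> assign | voices=[60 86 61 73]
Op 8: note_on(89): all voices busy, STEAL voice 3 (pitch 73, oldest) -> assign | voices=[60 86 61 89]
Op 9: note_on(62): all voices busy, STEAL voice 0 (pitch 60, oldest) -> assign | voices=[62 86 61 89]
Op 10: note_on(81): all voices busy, STEAL voice 1 (pitch 86, oldest) -> assign | voices=[62 81 61 89]
Op 11: note_on(71): all voices busy, STEAL voice 2 (pitch 61, oldest) -> assign | voices=[62 81 71 89]
Op 12: note_on(68): all voices busy, STEAL voice 3 (pitch 89, oldest) -> assign | voices=[62 81 71 68]
Op 13: note_off(71): free voice 2 | voices=[62 81 - 68]
Op 14: note_on(74): voice 2 is free -> assigned | voices=[62 81 74 68]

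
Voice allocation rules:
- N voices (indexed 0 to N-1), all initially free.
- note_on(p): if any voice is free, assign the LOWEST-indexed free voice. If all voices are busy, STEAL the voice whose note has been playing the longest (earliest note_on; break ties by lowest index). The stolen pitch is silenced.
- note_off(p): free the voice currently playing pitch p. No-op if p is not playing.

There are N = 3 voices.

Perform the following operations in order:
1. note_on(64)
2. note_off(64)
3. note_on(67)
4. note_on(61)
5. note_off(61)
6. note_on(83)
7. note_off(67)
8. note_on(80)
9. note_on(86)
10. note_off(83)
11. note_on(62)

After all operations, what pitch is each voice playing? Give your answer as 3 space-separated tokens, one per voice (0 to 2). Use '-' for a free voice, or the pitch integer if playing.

Op 1: note_on(64): voice 0 is free -> assigned | voices=[64 - -]
Op 2: note_off(64): free voice 0 | voices=[- - -]
Op 3: note_on(67): voice 0 is free -> assigned | voices=[67 - -]
Op 4: note_on(61): voice 1 is free -> assigned | voices=[67 61 -]
Op 5: note_off(61): free voice 1 | voices=[67 - -]
Op 6: note_on(83): voice 1 is free -> assigned | voices=[67 83 -]
Op 7: note_off(67): free voice 0 | voices=[- 83 -]
Op 8: note_on(80): voice 0 is free -> assigned | voices=[80 83 -]
Op 9: note_on(86): voice 2 is free -> assigned | voices=[80 83 86]
Op 10: note_off(83): free voice 1 | voices=[80 - 86]
Op 11: note_on(62): voice 1 is free -> assigned | voices=[80 62 86]

Answer: 80 62 86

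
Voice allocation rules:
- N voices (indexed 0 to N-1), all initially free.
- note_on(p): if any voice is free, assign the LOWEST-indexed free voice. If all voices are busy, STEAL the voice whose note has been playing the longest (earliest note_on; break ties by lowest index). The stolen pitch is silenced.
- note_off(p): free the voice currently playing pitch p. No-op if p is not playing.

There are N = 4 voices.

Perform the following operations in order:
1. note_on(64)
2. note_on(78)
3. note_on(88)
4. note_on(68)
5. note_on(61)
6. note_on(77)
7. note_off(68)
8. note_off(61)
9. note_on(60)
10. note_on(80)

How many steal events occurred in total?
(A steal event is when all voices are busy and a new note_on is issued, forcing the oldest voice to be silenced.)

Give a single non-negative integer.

Op 1: note_on(64): voice 0 is free -> assigned | voices=[64 - - -]
Op 2: note_on(78): voice 1 is free -> assigned | voices=[64 78 - -]
Op 3: note_on(88): voice 2 is free -> assigned | voices=[64 78 88 -]
Op 4: note_on(68): voice 3 is free -> assigned | voices=[64 78 88 68]
Op 5: note_on(61): all voices busy, STEAL voice 0 (pitch 64, oldest) -> assign | voices=[61 78 88 68]
Op 6: note_on(77): all voices busy, STEAL voice 1 (pitch 78, oldest) -> assign | voices=[61 77 88 68]
Op 7: note_off(68): free voice 3 | voices=[61 77 88 -]
Op 8: note_off(61): free voice 0 | voices=[- 77 88 -]
Op 9: note_on(60): voice 0 is free -> assigned | voices=[60 77 88 -]
Op 10: note_on(80): voice 3 is free -> assigned | voices=[60 77 88 80]

Answer: 2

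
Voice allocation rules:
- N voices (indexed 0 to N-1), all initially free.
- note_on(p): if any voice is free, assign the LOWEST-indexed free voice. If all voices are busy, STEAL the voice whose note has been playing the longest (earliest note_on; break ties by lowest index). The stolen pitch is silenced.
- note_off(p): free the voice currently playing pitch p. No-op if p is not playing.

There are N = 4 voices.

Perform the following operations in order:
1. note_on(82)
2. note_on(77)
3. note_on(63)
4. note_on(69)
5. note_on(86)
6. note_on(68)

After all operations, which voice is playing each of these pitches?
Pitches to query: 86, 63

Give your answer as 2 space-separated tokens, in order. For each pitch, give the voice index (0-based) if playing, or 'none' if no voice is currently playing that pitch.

Op 1: note_on(82): voice 0 is free -> assigned | voices=[82 - - -]
Op 2: note_on(77): voice 1 is free -> assigned | voices=[82 77 - -]
Op 3: note_on(63): voice 2 is free -> assigned | voices=[82 77 63 -]
Op 4: note_on(69): voice 3 is free -> assigned | voices=[82 77 63 69]
Op 5: note_on(86): all voices busy, STEAL voice 0 (pitch 82, oldest) -> assign | voices=[86 77 63 69]
Op 6: note_on(68): all voices busy, STEAL voice 1 (pitch 77, oldest) -> assign | voices=[86 68 63 69]

Answer: 0 2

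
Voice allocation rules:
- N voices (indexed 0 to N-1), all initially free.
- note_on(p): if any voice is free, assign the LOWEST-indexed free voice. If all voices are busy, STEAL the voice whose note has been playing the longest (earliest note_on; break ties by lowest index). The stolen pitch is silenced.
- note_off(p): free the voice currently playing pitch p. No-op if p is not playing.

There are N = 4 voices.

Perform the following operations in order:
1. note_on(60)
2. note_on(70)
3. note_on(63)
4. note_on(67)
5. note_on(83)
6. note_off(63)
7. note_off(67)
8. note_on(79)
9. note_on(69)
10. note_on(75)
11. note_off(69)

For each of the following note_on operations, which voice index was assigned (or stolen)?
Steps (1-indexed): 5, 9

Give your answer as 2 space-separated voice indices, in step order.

Answer: 0 3

Derivation:
Op 1: note_on(60): voice 0 is free -> assigned | voices=[60 - - -]
Op 2: note_on(70): voice 1 is free -> assigned | voices=[60 70 - -]
Op 3: note_on(63): voice 2 is free -> assigned | voices=[60 70 63 -]
Op 4: note_on(67): voice 3 is free -> assigned | voices=[60 70 63 67]
Op 5: note_on(83): all voices busy, STEAL voice 0 (pitch 60, oldest) -> assign | voices=[83 70 63 67]
Op 6: note_off(63): free voice 2 | voices=[83 70 - 67]
Op 7: note_off(67): free voice 3 | voices=[83 70 - -]
Op 8: note_on(79): voice 2 is free -> assigned | voices=[83 70 79 -]
Op 9: note_on(69): voice 3 is free -> assigned | voices=[83 70 79 69]
Op 10: note_on(75): all voices busy, STEAL voice 1 (pitch 70, oldest) -> assign | voices=[83 75 79 69]
Op 11: note_off(69): free voice 3 | voices=[83 75 79 -]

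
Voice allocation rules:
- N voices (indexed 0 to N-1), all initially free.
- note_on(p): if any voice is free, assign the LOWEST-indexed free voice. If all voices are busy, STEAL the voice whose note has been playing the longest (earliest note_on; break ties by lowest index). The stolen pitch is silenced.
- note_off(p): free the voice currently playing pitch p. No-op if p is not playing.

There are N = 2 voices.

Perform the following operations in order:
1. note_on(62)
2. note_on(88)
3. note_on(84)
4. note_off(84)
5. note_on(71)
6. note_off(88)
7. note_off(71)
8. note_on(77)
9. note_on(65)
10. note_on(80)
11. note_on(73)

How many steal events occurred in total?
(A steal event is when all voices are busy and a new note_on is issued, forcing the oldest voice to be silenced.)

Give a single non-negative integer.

Op 1: note_on(62): voice 0 is free -> assigned | voices=[62 -]
Op 2: note_on(88): voice 1 is free -> assigned | voices=[62 88]
Op 3: note_on(84): all voices busy, STEAL voice 0 (pitch 62, oldest) -> assign | voices=[84 88]
Op 4: note_off(84): free voice 0 | voices=[- 88]
Op 5: note_on(71): voice 0 is free -> assigned | voices=[71 88]
Op 6: note_off(88): free voice 1 | voices=[71 -]
Op 7: note_off(71): free voice 0 | voices=[- -]
Op 8: note_on(77): voice 0 is free -> assigned | voices=[77 -]
Op 9: note_on(65): voice 1 is free -> assigned | voices=[77 65]
Op 10: note_on(80): all voices busy, STEAL voice 0 (pitch 77, oldest) -> assign | voices=[80 65]
Op 11: note_on(73): all voices busy, STEAL voice 1 (pitch 65, oldest) -> assign | voices=[80 73]

Answer: 3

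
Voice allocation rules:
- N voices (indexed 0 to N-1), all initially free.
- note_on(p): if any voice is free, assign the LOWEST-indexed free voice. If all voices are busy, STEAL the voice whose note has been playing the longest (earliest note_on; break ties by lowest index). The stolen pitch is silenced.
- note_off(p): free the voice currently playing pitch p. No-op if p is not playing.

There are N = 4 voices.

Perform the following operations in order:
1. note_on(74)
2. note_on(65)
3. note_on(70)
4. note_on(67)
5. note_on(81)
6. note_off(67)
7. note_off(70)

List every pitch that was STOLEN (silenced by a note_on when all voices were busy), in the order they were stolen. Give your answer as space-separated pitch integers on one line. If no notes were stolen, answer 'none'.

Answer: 74

Derivation:
Op 1: note_on(74): voice 0 is free -> assigned | voices=[74 - - -]
Op 2: note_on(65): voice 1 is free -> assigned | voices=[74 65 - -]
Op 3: note_on(70): voice 2 is free -> assigned | voices=[74 65 70 -]
Op 4: note_on(67): voice 3 is free -> assigned | voices=[74 65 70 67]
Op 5: note_on(81): all voices busy, STEAL voice 0 (pitch 74, oldest) -> assign | voices=[81 65 70 67]
Op 6: note_off(67): free voice 3 | voices=[81 65 70 -]
Op 7: note_off(70): free voice 2 | voices=[81 65 - -]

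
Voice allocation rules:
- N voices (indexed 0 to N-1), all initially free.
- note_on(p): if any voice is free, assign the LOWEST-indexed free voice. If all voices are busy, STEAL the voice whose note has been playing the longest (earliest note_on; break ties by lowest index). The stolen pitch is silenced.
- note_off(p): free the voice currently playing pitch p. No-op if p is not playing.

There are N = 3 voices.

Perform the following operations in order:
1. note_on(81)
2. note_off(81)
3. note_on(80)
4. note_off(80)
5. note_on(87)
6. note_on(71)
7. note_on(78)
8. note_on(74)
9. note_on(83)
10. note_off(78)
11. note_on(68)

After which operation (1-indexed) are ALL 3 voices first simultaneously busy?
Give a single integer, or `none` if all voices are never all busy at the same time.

Answer: 7

Derivation:
Op 1: note_on(81): voice 0 is free -> assigned | voices=[81 - -]
Op 2: note_off(81): free voice 0 | voices=[- - -]
Op 3: note_on(80): voice 0 is free -> assigned | voices=[80 - -]
Op 4: note_off(80): free voice 0 | voices=[- - -]
Op 5: note_on(87): voice 0 is free -> assigned | voices=[87 - -]
Op 6: note_on(71): voice 1 is free -> assigned | voices=[87 71 -]
Op 7: note_on(78): voice 2 is free -> assigned | voices=[87 71 78]
Op 8: note_on(74): all voices busy, STEAL voice 0 (pitch 87, oldest) -> assign | voices=[74 71 78]
Op 9: note_on(83): all voices busy, STEAL voice 1 (pitch 71, oldest) -> assign | voices=[74 83 78]
Op 10: note_off(78): free voice 2 | voices=[74 83 -]
Op 11: note_on(68): voice 2 is free -> assigned | voices=[74 83 68]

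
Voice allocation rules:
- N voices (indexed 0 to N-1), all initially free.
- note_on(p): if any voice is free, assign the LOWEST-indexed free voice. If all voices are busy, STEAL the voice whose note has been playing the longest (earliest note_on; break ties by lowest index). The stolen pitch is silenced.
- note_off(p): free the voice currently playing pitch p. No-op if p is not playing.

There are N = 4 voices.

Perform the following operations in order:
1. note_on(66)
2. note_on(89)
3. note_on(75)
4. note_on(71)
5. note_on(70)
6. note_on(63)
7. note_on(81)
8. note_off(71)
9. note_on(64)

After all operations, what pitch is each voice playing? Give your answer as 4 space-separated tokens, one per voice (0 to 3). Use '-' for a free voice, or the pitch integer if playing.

Op 1: note_on(66): voice 0 is free -> assigned | voices=[66 - - -]
Op 2: note_on(89): voice 1 is free -> assigned | voices=[66 89 - -]
Op 3: note_on(75): voice 2 is free -> assigned | voices=[66 89 75 -]
Op 4: note_on(71): voice 3 is free -> assigned | voices=[66 89 75 71]
Op 5: note_on(70): all voices busy, STEAL voice 0 (pitch 66, oldest) -> assign | voices=[70 89 75 71]
Op 6: note_on(63): all voices busy, STEAL voice 1 (pitch 89, oldest) -> assign | voices=[70 63 75 71]
Op 7: note_on(81): all voices busy, STEAL voice 2 (pitch 75, oldest) -> assign | voices=[70 63 81 71]
Op 8: note_off(71): free voice 3 | voices=[70 63 81 -]
Op 9: note_on(64): voice 3 is free -> assigned | voices=[70 63 81 64]

Answer: 70 63 81 64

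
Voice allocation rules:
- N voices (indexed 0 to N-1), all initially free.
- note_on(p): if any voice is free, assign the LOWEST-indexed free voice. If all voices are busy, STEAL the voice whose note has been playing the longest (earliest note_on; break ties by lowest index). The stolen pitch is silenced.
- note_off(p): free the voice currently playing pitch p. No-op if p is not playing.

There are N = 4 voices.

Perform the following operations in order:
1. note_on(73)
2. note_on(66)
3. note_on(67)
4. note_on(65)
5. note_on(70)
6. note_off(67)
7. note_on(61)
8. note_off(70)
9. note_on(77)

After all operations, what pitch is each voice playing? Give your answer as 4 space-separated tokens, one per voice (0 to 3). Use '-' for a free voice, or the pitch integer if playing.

Op 1: note_on(73): voice 0 is free -> assigned | voices=[73 - - -]
Op 2: note_on(66): voice 1 is free -> assigned | voices=[73 66 - -]
Op 3: note_on(67): voice 2 is free -> assigned | voices=[73 66 67 -]
Op 4: note_on(65): voice 3 is free -> assigned | voices=[73 66 67 65]
Op 5: note_on(70): all voices busy, STEAL voice 0 (pitch 73, oldest) -> assign | voices=[70 66 67 65]
Op 6: note_off(67): free voice 2 | voices=[70 66 - 65]
Op 7: note_on(61): voice 2 is free -> assigned | voices=[70 66 61 65]
Op 8: note_off(70): free voice 0 | voices=[- 66 61 65]
Op 9: note_on(77): voice 0 is free -> assigned | voices=[77 66 61 65]

Answer: 77 66 61 65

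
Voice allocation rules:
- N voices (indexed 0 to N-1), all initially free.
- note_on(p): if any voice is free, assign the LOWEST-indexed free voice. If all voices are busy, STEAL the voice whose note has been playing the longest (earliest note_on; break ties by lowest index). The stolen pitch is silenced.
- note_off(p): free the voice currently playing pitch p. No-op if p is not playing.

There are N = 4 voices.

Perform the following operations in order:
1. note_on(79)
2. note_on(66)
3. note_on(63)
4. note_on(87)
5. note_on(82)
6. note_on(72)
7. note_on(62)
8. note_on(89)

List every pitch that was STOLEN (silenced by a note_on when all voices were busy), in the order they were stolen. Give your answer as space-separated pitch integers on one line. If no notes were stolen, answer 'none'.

Op 1: note_on(79): voice 0 is free -> assigned | voices=[79 - - -]
Op 2: note_on(66): voice 1 is free -> assigned | voices=[79 66 - -]
Op 3: note_on(63): voice 2 is free -> assigned | voices=[79 66 63 -]
Op 4: note_on(87): voice 3 is free -> assigned | voices=[79 66 63 87]
Op 5: note_on(82): all voices busy, STEAL voice 0 (pitch 79, oldest) -> assign | voices=[82 66 63 87]
Op 6: note_on(72): all voices busy, STEAL voice 1 (pitch 66, oldest) -> assign | voices=[82 72 63 87]
Op 7: note_on(62): all voices busy, STEAL voice 2 (pitch 63, oldest) -> assign | voices=[82 72 62 87]
Op 8: note_on(89): all voices busy, STEAL voice 3 (pitch 87, oldest) -> assign | voices=[82 72 62 89]

Answer: 79 66 63 87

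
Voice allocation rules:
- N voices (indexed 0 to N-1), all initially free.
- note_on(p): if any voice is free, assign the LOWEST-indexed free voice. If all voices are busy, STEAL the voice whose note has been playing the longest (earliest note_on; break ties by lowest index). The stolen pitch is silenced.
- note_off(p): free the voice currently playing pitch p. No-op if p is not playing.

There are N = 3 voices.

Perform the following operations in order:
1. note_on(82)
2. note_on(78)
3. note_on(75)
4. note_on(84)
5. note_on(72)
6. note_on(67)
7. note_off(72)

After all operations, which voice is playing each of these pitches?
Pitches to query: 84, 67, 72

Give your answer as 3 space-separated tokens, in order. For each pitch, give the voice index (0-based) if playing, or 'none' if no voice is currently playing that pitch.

Op 1: note_on(82): voice 0 is free -> assigned | voices=[82 - -]
Op 2: note_on(78): voice 1 is free -> assigned | voices=[82 78 -]
Op 3: note_on(75): voice 2 is free -> assigned | voices=[82 78 75]
Op 4: note_on(84): all voices busy, STEAL voice 0 (pitch 82, oldest) -> assign | voices=[84 78 75]
Op 5: note_on(72): all voices busy, STEAL voice 1 (pitch 78, oldest) -> assign | voices=[84 72 75]
Op 6: note_on(67): all voices busy, STEAL voice 2 (pitch 75, oldest) -> assign | voices=[84 72 67]
Op 7: note_off(72): free voice 1 | voices=[84 - 67]

Answer: 0 2 none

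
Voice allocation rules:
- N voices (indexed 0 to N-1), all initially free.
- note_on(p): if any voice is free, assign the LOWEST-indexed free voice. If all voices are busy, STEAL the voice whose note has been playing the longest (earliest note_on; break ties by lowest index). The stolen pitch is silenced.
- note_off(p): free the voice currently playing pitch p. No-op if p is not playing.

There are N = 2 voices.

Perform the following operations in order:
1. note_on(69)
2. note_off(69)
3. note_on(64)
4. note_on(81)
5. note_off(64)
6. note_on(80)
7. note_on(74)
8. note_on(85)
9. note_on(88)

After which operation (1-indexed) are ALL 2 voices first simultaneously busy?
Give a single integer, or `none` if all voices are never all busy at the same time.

Op 1: note_on(69): voice 0 is free -> assigned | voices=[69 -]
Op 2: note_off(69): free voice 0 | voices=[- -]
Op 3: note_on(64): voice 0 is free -> assigned | voices=[64 -]
Op 4: note_on(81): voice 1 is free -> assigned | voices=[64 81]
Op 5: note_off(64): free voice 0 | voices=[- 81]
Op 6: note_on(80): voice 0 is free -> assigned | voices=[80 81]
Op 7: note_on(74): all voices busy, STEAL voice 1 (pitch 81, oldest) -> assign | voices=[80 74]
Op 8: note_on(85): all voices busy, STEAL voice 0 (pitch 80, oldest) -> assign | voices=[85 74]
Op 9: note_on(88): all voices busy, STEAL voice 1 (pitch 74, oldest) -> assign | voices=[85 88]

Answer: 4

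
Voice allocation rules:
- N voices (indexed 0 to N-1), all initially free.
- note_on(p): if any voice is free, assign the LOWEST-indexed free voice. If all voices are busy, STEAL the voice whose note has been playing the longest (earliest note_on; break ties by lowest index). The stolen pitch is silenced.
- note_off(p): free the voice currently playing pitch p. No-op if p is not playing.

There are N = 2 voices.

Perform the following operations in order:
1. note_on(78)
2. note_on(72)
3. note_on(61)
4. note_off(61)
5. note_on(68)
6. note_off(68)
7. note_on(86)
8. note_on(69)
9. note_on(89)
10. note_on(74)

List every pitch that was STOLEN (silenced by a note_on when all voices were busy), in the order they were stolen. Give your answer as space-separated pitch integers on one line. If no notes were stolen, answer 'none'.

Op 1: note_on(78): voice 0 is free -> assigned | voices=[78 -]
Op 2: note_on(72): voice 1 is free -> assigned | voices=[78 72]
Op 3: note_on(61): all voices busy, STEAL voice 0 (pitch 78, oldest) -> assign | voices=[61 72]
Op 4: note_off(61): free voice 0 | voices=[- 72]
Op 5: note_on(68): voice 0 is free -> assigned | voices=[68 72]
Op 6: note_off(68): free voice 0 | voices=[- 72]
Op 7: note_on(86): voice 0 is free -> assigned | voices=[86 72]
Op 8: note_on(69): all voices busy, STEAL voice 1 (pitch 72, oldest) -> assign | voices=[86 69]
Op 9: note_on(89): all voices busy, STEAL voice 0 (pitch 86, oldest) -> assign | voices=[89 69]
Op 10: note_on(74): all voices busy, STEAL voice 1 (pitch 69, oldest) -> assign | voices=[89 74]

Answer: 78 72 86 69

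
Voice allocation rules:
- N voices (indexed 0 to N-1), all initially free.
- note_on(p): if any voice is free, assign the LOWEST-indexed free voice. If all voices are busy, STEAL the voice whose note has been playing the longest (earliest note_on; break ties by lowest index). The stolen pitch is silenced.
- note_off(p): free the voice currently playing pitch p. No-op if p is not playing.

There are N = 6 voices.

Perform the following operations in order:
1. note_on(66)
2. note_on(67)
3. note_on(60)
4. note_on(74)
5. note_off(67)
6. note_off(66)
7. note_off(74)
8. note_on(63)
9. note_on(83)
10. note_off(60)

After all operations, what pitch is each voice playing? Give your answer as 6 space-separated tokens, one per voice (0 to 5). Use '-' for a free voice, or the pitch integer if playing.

Op 1: note_on(66): voice 0 is free -> assigned | voices=[66 - - - - -]
Op 2: note_on(67): voice 1 is free -> assigned | voices=[66 67 - - - -]
Op 3: note_on(60): voice 2 is free -> assigned | voices=[66 67 60 - - -]
Op 4: note_on(74): voice 3 is free -> assigned | voices=[66 67 60 74 - -]
Op 5: note_off(67): free voice 1 | voices=[66 - 60 74 - -]
Op 6: note_off(66): free voice 0 | voices=[- - 60 74 - -]
Op 7: note_off(74): free voice 3 | voices=[- - 60 - - -]
Op 8: note_on(63): voice 0 is free -> assigned | voices=[63 - 60 - - -]
Op 9: note_on(83): voice 1 is free -> assigned | voices=[63 83 60 - - -]
Op 10: note_off(60): free voice 2 | voices=[63 83 - - - -]

Answer: 63 83 - - - -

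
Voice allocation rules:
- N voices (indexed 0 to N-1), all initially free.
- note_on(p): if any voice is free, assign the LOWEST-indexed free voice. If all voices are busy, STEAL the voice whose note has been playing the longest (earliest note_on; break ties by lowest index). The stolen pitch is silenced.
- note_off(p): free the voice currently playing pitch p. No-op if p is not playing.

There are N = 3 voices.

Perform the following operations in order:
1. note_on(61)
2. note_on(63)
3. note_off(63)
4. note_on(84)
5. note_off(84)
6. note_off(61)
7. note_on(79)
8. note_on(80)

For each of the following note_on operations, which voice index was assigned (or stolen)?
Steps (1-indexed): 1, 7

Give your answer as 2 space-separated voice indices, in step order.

Answer: 0 0

Derivation:
Op 1: note_on(61): voice 0 is free -> assigned | voices=[61 - -]
Op 2: note_on(63): voice 1 is free -> assigned | voices=[61 63 -]
Op 3: note_off(63): free voice 1 | voices=[61 - -]
Op 4: note_on(84): voice 1 is free -> assigned | voices=[61 84 -]
Op 5: note_off(84): free voice 1 | voices=[61 - -]
Op 6: note_off(61): free voice 0 | voices=[- - -]
Op 7: note_on(79): voice 0 is free -> assigned | voices=[79 - -]
Op 8: note_on(80): voice 1 is free -> assigned | voices=[79 80 -]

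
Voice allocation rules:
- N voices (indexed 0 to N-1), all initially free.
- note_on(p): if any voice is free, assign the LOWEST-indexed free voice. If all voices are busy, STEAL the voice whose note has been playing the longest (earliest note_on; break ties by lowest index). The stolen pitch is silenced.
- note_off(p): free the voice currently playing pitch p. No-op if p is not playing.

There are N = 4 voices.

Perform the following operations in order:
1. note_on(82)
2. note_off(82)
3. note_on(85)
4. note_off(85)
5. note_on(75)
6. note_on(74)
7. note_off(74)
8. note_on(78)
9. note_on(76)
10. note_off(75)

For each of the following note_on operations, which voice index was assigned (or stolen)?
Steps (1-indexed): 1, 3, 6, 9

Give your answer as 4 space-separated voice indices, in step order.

Answer: 0 0 1 2

Derivation:
Op 1: note_on(82): voice 0 is free -> assigned | voices=[82 - - -]
Op 2: note_off(82): free voice 0 | voices=[- - - -]
Op 3: note_on(85): voice 0 is free -> assigned | voices=[85 - - -]
Op 4: note_off(85): free voice 0 | voices=[- - - -]
Op 5: note_on(75): voice 0 is free -> assigned | voices=[75 - - -]
Op 6: note_on(74): voice 1 is free -> assigned | voices=[75 74 - -]
Op 7: note_off(74): free voice 1 | voices=[75 - - -]
Op 8: note_on(78): voice 1 is free -> assigned | voices=[75 78 - -]
Op 9: note_on(76): voice 2 is free -> assigned | voices=[75 78 76 -]
Op 10: note_off(75): free voice 0 | voices=[- 78 76 -]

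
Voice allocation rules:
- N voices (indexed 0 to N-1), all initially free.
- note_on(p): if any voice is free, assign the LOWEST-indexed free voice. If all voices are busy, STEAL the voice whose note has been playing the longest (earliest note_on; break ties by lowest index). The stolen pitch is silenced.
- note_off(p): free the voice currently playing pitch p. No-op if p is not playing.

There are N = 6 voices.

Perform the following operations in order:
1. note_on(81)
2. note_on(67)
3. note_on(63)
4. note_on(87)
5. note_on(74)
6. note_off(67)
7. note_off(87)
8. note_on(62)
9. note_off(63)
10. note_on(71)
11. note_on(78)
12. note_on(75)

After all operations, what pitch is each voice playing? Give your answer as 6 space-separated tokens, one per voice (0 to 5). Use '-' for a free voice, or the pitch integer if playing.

Op 1: note_on(81): voice 0 is free -> assigned | voices=[81 - - - - -]
Op 2: note_on(67): voice 1 is free -> assigned | voices=[81 67 - - - -]
Op 3: note_on(63): voice 2 is free -> assigned | voices=[81 67 63 - - -]
Op 4: note_on(87): voice 3 is free -> assigned | voices=[81 67 63 87 - -]
Op 5: note_on(74): voice 4 is free -> assigned | voices=[81 67 63 87 74 -]
Op 6: note_off(67): free voice 1 | voices=[81 - 63 87 74 -]
Op 7: note_off(87): free voice 3 | voices=[81 - 63 - 74 -]
Op 8: note_on(62): voice 1 is free -> assigned | voices=[81 62 63 - 74 -]
Op 9: note_off(63): free voice 2 | voices=[81 62 - - 74 -]
Op 10: note_on(71): voice 2 is free -> assigned | voices=[81 62 71 - 74 -]
Op 11: note_on(78): voice 3 is free -> assigned | voices=[81 62 71 78 74 -]
Op 12: note_on(75): voice 5 is free -> assigned | voices=[81 62 71 78 74 75]

Answer: 81 62 71 78 74 75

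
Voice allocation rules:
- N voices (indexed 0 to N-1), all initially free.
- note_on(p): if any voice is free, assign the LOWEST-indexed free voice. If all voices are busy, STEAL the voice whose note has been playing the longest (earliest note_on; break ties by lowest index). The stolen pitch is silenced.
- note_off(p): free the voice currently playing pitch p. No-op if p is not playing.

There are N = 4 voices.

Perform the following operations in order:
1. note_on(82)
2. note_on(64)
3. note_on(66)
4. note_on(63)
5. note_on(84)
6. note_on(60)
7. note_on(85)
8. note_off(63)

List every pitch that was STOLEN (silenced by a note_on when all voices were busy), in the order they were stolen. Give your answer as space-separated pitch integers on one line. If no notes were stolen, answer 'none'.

Answer: 82 64 66

Derivation:
Op 1: note_on(82): voice 0 is free -> assigned | voices=[82 - - -]
Op 2: note_on(64): voice 1 is free -> assigned | voices=[82 64 - -]
Op 3: note_on(66): voice 2 is free -> assigned | voices=[82 64 66 -]
Op 4: note_on(63): voice 3 is free -> assigned | voices=[82 64 66 63]
Op 5: note_on(84): all voices busy, STEAL voice 0 (pitch 82, oldest) -> assign | voices=[84 64 66 63]
Op 6: note_on(60): all voices busy, STEAL voice 1 (pitch 64, oldest) -> assign | voices=[84 60 66 63]
Op 7: note_on(85): all voices busy, STEAL voice 2 (pitch 66, oldest) -> assign | voices=[84 60 85 63]
Op 8: note_off(63): free voice 3 | voices=[84 60 85 -]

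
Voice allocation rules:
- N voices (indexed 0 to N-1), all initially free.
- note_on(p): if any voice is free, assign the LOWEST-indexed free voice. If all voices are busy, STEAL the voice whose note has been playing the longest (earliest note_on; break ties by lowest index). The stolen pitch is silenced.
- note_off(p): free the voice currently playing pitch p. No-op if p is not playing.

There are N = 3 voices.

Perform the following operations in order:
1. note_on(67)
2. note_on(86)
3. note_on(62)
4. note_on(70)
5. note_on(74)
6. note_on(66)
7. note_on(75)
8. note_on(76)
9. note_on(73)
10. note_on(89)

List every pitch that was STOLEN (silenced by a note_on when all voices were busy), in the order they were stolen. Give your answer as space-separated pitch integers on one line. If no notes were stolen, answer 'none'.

Op 1: note_on(67): voice 0 is free -> assigned | voices=[67 - -]
Op 2: note_on(86): voice 1 is free -> assigned | voices=[67 86 -]
Op 3: note_on(62): voice 2 is free -> assigned | voices=[67 86 62]
Op 4: note_on(70): all voices busy, STEAL voice 0 (pitch 67, oldest) -> assign | voices=[70 86 62]
Op 5: note_on(74): all voices busy, STEAL voice 1 (pitch 86, oldest) -> assign | voices=[70 74 62]
Op 6: note_on(66): all voices busy, STEAL voice 2 (pitch 62, oldest) -> assign | voices=[70 74 66]
Op 7: note_on(75): all voices busy, STEAL voice 0 (pitch 70, oldest) -> assign | voices=[75 74 66]
Op 8: note_on(76): all voices busy, STEAL voice 1 (pitch 74, oldest) -> assign | voices=[75 76 66]
Op 9: note_on(73): all voices busy, STEAL voice 2 (pitch 66, oldest) -> assign | voices=[75 76 73]
Op 10: note_on(89): all voices busy, STEAL voice 0 (pitch 75, oldest) -> assign | voices=[89 76 73]

Answer: 67 86 62 70 74 66 75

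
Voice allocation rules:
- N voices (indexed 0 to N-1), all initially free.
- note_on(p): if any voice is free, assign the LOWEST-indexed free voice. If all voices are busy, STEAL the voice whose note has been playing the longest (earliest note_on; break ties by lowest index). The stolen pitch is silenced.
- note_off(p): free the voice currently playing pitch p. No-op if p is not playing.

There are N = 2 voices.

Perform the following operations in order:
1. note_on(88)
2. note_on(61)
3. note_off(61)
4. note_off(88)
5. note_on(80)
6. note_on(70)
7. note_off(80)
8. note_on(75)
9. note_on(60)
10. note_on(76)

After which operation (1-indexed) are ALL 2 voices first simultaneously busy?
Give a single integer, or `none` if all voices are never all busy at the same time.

Op 1: note_on(88): voice 0 is free -> assigned | voices=[88 -]
Op 2: note_on(61): voice 1 is free -> assigned | voices=[88 61]
Op 3: note_off(61): free voice 1 | voices=[88 -]
Op 4: note_off(88): free voice 0 | voices=[- -]
Op 5: note_on(80): voice 0 is free -> assigned | voices=[80 -]
Op 6: note_on(70): voice 1 is free -> assigned | voices=[80 70]
Op 7: note_off(80): free voice 0 | voices=[- 70]
Op 8: note_on(75): voice 0 is free -> assigned | voices=[75 70]
Op 9: note_on(60): all voices busy, STEAL voice 1 (pitch 70, oldest) -> assign | voices=[75 60]
Op 10: note_on(76): all voices busy, STEAL voice 0 (pitch 75, oldest) -> assign | voices=[76 60]

Answer: 2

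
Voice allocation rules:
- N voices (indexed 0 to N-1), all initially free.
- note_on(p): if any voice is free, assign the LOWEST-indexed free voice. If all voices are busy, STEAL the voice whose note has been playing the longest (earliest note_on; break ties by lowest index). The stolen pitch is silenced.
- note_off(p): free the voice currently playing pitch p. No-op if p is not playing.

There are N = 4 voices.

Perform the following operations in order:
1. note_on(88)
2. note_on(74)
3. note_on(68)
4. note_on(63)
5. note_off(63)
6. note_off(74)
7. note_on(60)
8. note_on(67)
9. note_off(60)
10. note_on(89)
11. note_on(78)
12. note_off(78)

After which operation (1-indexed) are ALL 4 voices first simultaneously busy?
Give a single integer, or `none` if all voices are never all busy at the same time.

Answer: 4

Derivation:
Op 1: note_on(88): voice 0 is free -> assigned | voices=[88 - - -]
Op 2: note_on(74): voice 1 is free -> assigned | voices=[88 74 - -]
Op 3: note_on(68): voice 2 is free -> assigned | voices=[88 74 68 -]
Op 4: note_on(63): voice 3 is free -> assigned | voices=[88 74 68 63]
Op 5: note_off(63): free voice 3 | voices=[88 74 68 -]
Op 6: note_off(74): free voice 1 | voices=[88 - 68 -]
Op 7: note_on(60): voice 1 is free -> assigned | voices=[88 60 68 -]
Op 8: note_on(67): voice 3 is free -> assigned | voices=[88 60 68 67]
Op 9: note_off(60): free voice 1 | voices=[88 - 68 67]
Op 10: note_on(89): voice 1 is free -> assigned | voices=[88 89 68 67]
Op 11: note_on(78): all voices busy, STEAL voice 0 (pitch 88, oldest) -> assign | voices=[78 89 68 67]
Op 12: note_off(78): free voice 0 | voices=[- 89 68 67]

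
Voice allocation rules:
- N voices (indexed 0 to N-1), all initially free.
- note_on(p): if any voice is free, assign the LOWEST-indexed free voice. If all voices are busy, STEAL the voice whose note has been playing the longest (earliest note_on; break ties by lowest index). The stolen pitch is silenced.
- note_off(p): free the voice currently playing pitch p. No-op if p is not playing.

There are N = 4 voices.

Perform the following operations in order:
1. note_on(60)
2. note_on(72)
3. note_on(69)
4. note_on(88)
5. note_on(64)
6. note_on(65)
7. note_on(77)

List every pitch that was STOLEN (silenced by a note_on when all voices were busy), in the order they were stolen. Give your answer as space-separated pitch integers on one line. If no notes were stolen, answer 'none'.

Op 1: note_on(60): voice 0 is free -> assigned | voices=[60 - - -]
Op 2: note_on(72): voice 1 is free -> assigned | voices=[60 72 - -]
Op 3: note_on(69): voice 2 is free -> assigned | voices=[60 72 69 -]
Op 4: note_on(88): voice 3 is free -> assigned | voices=[60 72 69 88]
Op 5: note_on(64): all voices busy, STEAL voice 0 (pitch 60, oldest) -> assign | voices=[64 72 69 88]
Op 6: note_on(65): all voices busy, STEAL voice 1 (pitch 72, oldest) -> assign | voices=[64 65 69 88]
Op 7: note_on(77): all voices busy, STEAL voice 2 (pitch 69, oldest) -> assign | voices=[64 65 77 88]

Answer: 60 72 69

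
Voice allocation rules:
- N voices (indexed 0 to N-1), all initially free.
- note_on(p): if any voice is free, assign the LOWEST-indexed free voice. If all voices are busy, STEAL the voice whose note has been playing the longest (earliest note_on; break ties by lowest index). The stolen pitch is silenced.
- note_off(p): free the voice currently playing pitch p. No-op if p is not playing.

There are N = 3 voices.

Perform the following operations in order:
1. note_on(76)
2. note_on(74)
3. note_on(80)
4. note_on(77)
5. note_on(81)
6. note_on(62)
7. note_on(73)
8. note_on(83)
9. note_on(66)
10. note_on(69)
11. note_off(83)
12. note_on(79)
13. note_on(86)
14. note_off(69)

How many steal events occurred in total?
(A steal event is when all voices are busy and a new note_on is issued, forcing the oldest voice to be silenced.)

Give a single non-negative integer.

Op 1: note_on(76): voice 0 is free -> assigned | voices=[76 - -]
Op 2: note_on(74): voice 1 is free -> assigned | voices=[76 74 -]
Op 3: note_on(80): voice 2 is free -> assigned | voices=[76 74 80]
Op 4: note_on(77): all voices busy, STEAL voice 0 (pitch 76, oldest) -> assign | voices=[77 74 80]
Op 5: note_on(81): all voices busy, STEAL voice 1 (pitch 74, oldest) -> assign | voices=[77 81 80]
Op 6: note_on(62): all voices busy, STEAL voice 2 (pitch 80, oldest) -> assign | voices=[77 81 62]
Op 7: note_on(73): all voices busy, STEAL voice 0 (pitch 77, oldest) -> assign | voices=[73 81 62]
Op 8: note_on(83): all voices busy, STEAL voice 1 (pitch 81, oldest) -> assign | voices=[73 83 62]
Op 9: note_on(66): all voices busy, STEAL voice 2 (pitch 62, oldest) -> assign | voices=[73 83 66]
Op 10: note_on(69): all voices busy, STEAL voice 0 (pitch 73, oldest) -> assign | voices=[69 83 66]
Op 11: note_off(83): free voice 1 | voices=[69 - 66]
Op 12: note_on(79): voice 1 is free -> assigned | voices=[69 79 66]
Op 13: note_on(86): all voices busy, STEAL voice 2 (pitch 66, oldest) -> assign | voices=[69 79 86]
Op 14: note_off(69): free voice 0 | voices=[- 79 86]

Answer: 8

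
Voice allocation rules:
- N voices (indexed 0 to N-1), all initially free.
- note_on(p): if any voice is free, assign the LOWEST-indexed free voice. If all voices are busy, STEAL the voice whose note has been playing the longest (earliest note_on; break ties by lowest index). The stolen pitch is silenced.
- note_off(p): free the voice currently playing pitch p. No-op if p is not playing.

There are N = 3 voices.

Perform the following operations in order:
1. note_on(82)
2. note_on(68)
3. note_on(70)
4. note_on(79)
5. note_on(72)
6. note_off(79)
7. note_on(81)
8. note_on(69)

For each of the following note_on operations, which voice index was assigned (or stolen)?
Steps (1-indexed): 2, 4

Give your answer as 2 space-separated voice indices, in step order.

Op 1: note_on(82): voice 0 is free -> assigned | voices=[82 - -]
Op 2: note_on(68): voice 1 is free -> assigned | voices=[82 68 -]
Op 3: note_on(70): voice 2 is free -> assigned | voices=[82 68 70]
Op 4: note_on(79): all voices busy, STEAL voice 0 (pitch 82, oldest) -> assign | voices=[79 68 70]
Op 5: note_on(72): all voices busy, STEAL voice 1 (pitch 68, oldest) -> assign | voices=[79 72 70]
Op 6: note_off(79): free voice 0 | voices=[- 72 70]
Op 7: note_on(81): voice 0 is free -> assigned | voices=[81 72 70]
Op 8: note_on(69): all voices busy, STEAL voice 2 (pitch 70, oldest) -> assign | voices=[81 72 69]

Answer: 1 0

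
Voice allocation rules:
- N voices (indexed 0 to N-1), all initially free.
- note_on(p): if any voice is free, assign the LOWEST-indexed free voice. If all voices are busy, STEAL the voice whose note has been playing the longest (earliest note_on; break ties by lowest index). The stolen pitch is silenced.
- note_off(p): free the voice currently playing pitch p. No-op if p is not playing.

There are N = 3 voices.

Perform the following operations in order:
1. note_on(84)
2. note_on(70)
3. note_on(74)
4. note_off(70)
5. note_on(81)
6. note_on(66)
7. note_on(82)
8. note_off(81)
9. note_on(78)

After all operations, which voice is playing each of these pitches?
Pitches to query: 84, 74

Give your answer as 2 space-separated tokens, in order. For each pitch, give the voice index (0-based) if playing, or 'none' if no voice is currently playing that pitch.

Op 1: note_on(84): voice 0 is free -> assigned | voices=[84 - -]
Op 2: note_on(70): voice 1 is free -> assigned | voices=[84 70 -]
Op 3: note_on(74): voice 2 is free -> assigned | voices=[84 70 74]
Op 4: note_off(70): free voice 1 | voices=[84 - 74]
Op 5: note_on(81): voice 1 is free -> assigned | voices=[84 81 74]
Op 6: note_on(66): all voices busy, STEAL voice 0 (pitch 84, oldest) -> assign | voices=[66 81 74]
Op 7: note_on(82): all voices busy, STEAL voice 2 (pitch 74, oldest) -> assign | voices=[66 81 82]
Op 8: note_off(81): free voice 1 | voices=[66 - 82]
Op 9: note_on(78): voice 1 is free -> assigned | voices=[66 78 82]

Answer: none none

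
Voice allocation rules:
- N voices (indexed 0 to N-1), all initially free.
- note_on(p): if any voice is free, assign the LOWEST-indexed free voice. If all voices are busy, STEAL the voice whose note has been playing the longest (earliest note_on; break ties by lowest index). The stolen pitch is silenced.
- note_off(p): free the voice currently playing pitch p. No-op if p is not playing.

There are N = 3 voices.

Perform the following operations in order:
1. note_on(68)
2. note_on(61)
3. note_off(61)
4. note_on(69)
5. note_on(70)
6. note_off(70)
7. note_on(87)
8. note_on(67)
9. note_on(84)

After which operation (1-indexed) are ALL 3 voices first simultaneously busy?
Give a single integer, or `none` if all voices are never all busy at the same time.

Answer: 5

Derivation:
Op 1: note_on(68): voice 0 is free -> assigned | voices=[68 - -]
Op 2: note_on(61): voice 1 is free -> assigned | voices=[68 61 -]
Op 3: note_off(61): free voice 1 | voices=[68 - -]
Op 4: note_on(69): voice 1 is free -> assigned | voices=[68 69 -]
Op 5: note_on(70): voice 2 is free -> assigned | voices=[68 69 70]
Op 6: note_off(70): free voice 2 | voices=[68 69 -]
Op 7: note_on(87): voice 2 is free -> assigned | voices=[68 69 87]
Op 8: note_on(67): all voices busy, STEAL voice 0 (pitch 68, oldest) -> assign | voices=[67 69 87]
Op 9: note_on(84): all voices busy, STEAL voice 1 (pitch 69, oldest) -> assign | voices=[67 84 87]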